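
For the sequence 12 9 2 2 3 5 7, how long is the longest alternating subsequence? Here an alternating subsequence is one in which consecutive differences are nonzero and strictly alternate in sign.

A longest alternating subsequence is 12, 2, 3 (positions 1,3,5); its 2 consecutive differences strictly alternate in sign, and length 3 is optimal.

3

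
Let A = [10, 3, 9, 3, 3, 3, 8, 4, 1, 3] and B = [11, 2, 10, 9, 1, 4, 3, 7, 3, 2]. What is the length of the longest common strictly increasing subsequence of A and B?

A longest common strictly increasing subsequence is 1, 3 (length 2); it appears in order in both A and B, and no longer such subsequence exists.

2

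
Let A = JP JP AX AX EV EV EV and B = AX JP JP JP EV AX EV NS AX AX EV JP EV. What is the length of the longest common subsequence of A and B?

Backtracking the LCS table gives one alignment: JP (A1,B3) → JP (A2,B4) → AX (A3,B9) → AX (A4,B10) → EV (A5,B11) → EV (A7,B13).
So the longest common subsequence has length 6.

6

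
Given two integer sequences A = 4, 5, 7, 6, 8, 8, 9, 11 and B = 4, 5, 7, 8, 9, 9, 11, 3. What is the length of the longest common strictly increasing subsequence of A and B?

6

A longest common strictly increasing subsequence is 4, 5, 7, 8, 9, 11 (length 6); it appears in order in both A and B, and no longer such subsequence exists.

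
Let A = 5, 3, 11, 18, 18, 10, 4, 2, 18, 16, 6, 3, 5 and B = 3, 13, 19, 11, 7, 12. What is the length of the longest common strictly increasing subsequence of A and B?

A longest common strictly increasing subsequence is 3, 11 (length 2); it appears in order in both A and B, and no longer such subsequence exists.

2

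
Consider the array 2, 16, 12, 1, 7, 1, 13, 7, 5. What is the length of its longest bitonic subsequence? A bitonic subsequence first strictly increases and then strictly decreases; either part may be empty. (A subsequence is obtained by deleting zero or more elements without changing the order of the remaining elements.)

Let inc[i] be the LIS ending at i and dec[i] the longest strictly decreasing subsequence starting at i. inc = [1, 2, 2, 1, 2, 1, 3, 2, 2], dec = [2, 4, 3, 1, 2, 1, 3, 2, 1].
max_i inc[i]+dec[i]−1 = 5, with one witness 2, 16, 13, 7, 5.

5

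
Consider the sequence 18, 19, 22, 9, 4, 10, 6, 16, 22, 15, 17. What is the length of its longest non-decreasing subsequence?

One longest non-decreasing subsequence is 18, 19, 22, 22 (positions 1,2,3,9), of length 4; no longer one exists.

4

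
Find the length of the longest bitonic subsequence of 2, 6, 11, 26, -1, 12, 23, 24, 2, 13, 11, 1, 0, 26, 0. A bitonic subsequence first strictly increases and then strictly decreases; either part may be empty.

One longest bitonic subsequence is 2, 6, 11, 12, 23, 24, 13, 11, 1, 0 (positions 1,2,3,6,7,8,10,11,12,15): it rises to 24 then falls. Length 10 is optimal.

10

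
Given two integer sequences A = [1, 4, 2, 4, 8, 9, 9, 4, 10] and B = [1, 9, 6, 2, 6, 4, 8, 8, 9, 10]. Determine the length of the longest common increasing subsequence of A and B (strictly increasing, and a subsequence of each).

For each value that appears in both, track the longest common increasing run ending there.
The best achievable length is 6; one witness is 1, 2, 4, 8, 9, 10 (A-positions 1,3,4,5,6,9, B-positions 1,4,6,7,9,10).

6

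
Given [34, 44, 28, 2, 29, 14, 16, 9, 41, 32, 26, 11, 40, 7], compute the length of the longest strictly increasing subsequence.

5

Scanning left to right, the best length ending at each element is: 34→1, 44→2, 28→1, 2→1, 29→2, 14→2, 16→3, 9→2, 41→4, 32→4, 26→4, 11→3, 40→5, 7→2.
So the longest increasing subsequence has length 5, e.g. 2, 14, 16, 32, 40.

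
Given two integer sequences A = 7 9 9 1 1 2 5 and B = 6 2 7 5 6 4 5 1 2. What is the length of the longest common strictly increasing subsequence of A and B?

2

For each value that appears in both, track the longest common increasing run ending there.
The best achievable length is 2; one witness is 2, 5 (A-positions 6,7, B-positions 2,4).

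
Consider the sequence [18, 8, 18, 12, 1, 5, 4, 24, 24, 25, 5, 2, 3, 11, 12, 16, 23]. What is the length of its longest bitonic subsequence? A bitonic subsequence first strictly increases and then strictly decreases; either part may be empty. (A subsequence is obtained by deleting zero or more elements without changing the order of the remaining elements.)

Let inc[i] be the LIS ending at i and dec[i] the longest strictly decreasing subsequence starting at i. inc = [1, 1, 2, 2, 1, 2, 2, 3, 3, 4, 3, 2, 3, 4, 5, 6, 7], dec = [5, 4, 5, 4, 1, 3, 2, 3, 3, 3, 2, 1, 1, 1, 1, 1, 1].
max_i inc[i]+dec[i]−1 = 7, with one witness 1, 4, 5, 11, 12, 16, 23.

7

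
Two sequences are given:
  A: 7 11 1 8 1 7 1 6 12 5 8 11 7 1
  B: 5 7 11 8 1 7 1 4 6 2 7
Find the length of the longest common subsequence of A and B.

8

Backtracking the LCS table gives one alignment: 7 (A1,B2) → 11 (A2,B3) → 8 (A4,B4) → 1 (A5,B5) → 7 (A6,B6) → 1 (A7,B7) → 6 (A8,B9) → 7 (A13,B11).
So the longest common subsequence has length 8.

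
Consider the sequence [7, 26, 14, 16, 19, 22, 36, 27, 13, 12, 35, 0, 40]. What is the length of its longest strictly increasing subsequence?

Let dp[i] be the longest increasing subsequence ending at position i. Then dp = [1, 2, 2, 3, 4, 5, 6, 6, 2, 2, 7, 1, 8].
The maximum is 8; one witness is 7, 14, 16, 19, 22, 27, 35, 40 at positions 1,3,4,5,6,8,11,13.

8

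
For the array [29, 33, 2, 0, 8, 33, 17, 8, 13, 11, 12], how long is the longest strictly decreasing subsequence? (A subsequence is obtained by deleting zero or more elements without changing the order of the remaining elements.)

4

Let dp[i] be the longest decreasing subsequence ending at position i. Then dp = [1, 1, 2, 3, 2, 1, 2, 3, 3, 4, 4].
The maximum is 4; one witness is 29, 17, 13, 11 at positions 1,7,9,10.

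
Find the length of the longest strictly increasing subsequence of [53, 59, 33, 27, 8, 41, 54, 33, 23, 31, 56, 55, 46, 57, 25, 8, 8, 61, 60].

Scanning left to right, the best length ending at each element is: 53→1, 59→2, 33→1, 27→1, 8→1, 41→2, 54→3, 33→2, 23→2, 31→3, 56→4, 55→4, 46→4, 57→5, 25→3, 8→1, 8→1, 61→6, 60→6.
So the longest increasing subsequence has length 6, e.g. 33, 41, 54, 56, 57, 61.

6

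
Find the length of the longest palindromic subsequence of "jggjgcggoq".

5

Using dp[i][j] = 2 + dp[i+1][j−1] if the ends match, else max(dp[i+1][j], dp[i][j−1]):
dp[1][10] = 5. A witness is ggcgg at positions 3,5,6,7,8.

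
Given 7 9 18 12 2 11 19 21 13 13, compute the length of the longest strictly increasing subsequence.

One longest increasing subsequence is 7, 9, 18, 19, 21 (positions 1,2,3,7,8), of length 5; no longer one exists.

5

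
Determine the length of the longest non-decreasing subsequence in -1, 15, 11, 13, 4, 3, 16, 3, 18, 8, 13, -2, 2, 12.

One longest non-decreasing subsequence is -1, 11, 13, 16, 18 (positions 1,3,4,7,9), of length 5; no longer one exists.

5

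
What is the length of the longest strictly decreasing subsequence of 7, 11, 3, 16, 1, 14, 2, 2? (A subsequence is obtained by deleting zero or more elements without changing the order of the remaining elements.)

One longest decreasing subsequence is 7, 3, 1 (positions 1,3,5), of length 3; no longer one exists.

3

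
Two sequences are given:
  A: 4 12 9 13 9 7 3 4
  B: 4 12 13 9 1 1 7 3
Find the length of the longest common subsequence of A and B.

6

A longest common subsequence is 4, 12, 13, 9, 7, 3 (length 6); the LCS DP confirms no longer common subsequence exists.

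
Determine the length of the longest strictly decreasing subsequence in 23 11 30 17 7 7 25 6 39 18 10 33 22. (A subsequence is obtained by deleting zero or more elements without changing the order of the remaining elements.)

4

One longest decreasing subsequence is 23, 11, 7, 6 (positions 1,2,5,8), of length 4; no longer one exists.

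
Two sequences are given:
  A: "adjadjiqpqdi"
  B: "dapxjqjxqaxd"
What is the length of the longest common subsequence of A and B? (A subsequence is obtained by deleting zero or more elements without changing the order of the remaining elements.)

A longest common subsequence is dajqqd (length 6); the LCS DP confirms no longer common subsequence exists.

6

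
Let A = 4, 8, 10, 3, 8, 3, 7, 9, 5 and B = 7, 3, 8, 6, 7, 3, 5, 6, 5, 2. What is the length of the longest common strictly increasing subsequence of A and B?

2

A longest common strictly increasing subsequence is 3, 8 (length 2); it appears in order in both A and B, and no longer such subsequence exists.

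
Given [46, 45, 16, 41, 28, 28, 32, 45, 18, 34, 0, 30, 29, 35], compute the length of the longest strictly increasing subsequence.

5

Scanning left to right, the best length ending at each element is: 46→1, 45→1, 16→1, 41→2, 28→2, 28→2, 32→3, 45→4, 18→2, 34→4, 0→1, 30→3, 29→3, 35→5.
So the longest increasing subsequence has length 5, e.g. 16, 28, 32, 34, 35.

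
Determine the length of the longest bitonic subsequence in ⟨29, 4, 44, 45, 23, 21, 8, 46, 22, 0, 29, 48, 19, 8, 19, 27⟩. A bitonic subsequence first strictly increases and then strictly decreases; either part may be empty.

7

Let inc[i] be the LIS ending at i and dec[i] the longest strictly decreasing subsequence starting at i. inc = [1, 1, 2, 3, 2, 2, 2, 4, 3, 1, 4, 5, 3, 2, 3, 4], dec = [5, 2, 5, 5, 4, 3, 2, 4, 3, 1, 3, 3, 2, 1, 1, 1].
max_i inc[i]+dec[i]−1 = 7, with one witness 29, 44, 45, 23, 22, 19, 8.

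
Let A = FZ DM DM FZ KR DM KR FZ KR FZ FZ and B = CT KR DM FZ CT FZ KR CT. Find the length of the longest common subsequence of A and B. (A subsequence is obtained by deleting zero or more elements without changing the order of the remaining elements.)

4

Backtracking the LCS table gives one alignment: DM (A3,B3) → FZ (A4,B4) → FZ (A8,B6) → KR (A9,B7).
So the longest common subsequence has length 4.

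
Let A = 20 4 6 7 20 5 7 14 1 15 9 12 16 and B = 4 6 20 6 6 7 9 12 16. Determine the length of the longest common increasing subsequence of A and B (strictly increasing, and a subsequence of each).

For each value that appears in both, track the longest common increasing run ending there.
The best achievable length is 6; one witness is 4, 6, 7, 9, 12, 16 (A-positions 2,3,4,11,12,13, B-positions 1,2,6,7,8,9).

6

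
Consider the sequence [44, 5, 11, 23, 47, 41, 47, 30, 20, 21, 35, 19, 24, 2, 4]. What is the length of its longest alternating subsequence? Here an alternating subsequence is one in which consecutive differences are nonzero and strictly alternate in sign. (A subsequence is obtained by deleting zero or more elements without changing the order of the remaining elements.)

11

A longest alternating subsequence is 44, 5, 47, 41, 47, 20, 21, 19, 24, 2, 4 (positions 1,2,5,6,7,9,10,12,13,14,15); its 10 consecutive differences strictly alternate in sign, and length 11 is optimal.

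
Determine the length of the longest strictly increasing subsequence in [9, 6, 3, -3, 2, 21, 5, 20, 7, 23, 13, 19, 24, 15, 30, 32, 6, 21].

Let dp[i] be the longest increasing subsequence ending at position i. Then dp = [1, 1, 1, 1, 2, 3, 3, 4, 4, 5, 5, 6, 7, 6, 8, 9, 4, 7].
The maximum is 9; one witness is -3, 2, 5, 7, 13, 19, 24, 30, 32 at positions 4,5,7,9,11,12,13,15,16.

9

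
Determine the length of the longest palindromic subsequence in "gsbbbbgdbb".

One longest palindromic subsequence is bbbbbb (positions 3,4,5,6,9,10); it reads the same forward and backward, and the interval DP gives dp[1][10] = 6.

6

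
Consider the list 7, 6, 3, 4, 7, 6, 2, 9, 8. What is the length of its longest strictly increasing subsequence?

4

One longest increasing subsequence is 3, 4, 7, 9 (positions 3,4,5,8), of length 4; no longer one exists.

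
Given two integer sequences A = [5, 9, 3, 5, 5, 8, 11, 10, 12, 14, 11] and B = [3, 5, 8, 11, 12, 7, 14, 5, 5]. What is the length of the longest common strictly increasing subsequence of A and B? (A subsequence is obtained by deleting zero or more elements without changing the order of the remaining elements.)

6

A longest common strictly increasing subsequence is 3, 5, 8, 11, 12, 14 (length 6); it appears in order in both A and B, and no longer such subsequence exists.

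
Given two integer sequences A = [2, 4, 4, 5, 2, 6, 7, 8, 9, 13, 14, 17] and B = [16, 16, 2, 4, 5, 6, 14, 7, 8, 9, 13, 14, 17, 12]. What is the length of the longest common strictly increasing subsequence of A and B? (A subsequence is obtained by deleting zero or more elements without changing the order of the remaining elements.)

10

For each value that appears in both, track the longest common increasing run ending there.
The best achievable length is 10; one witness is 2, 4, 5, 6, 7, 8, 9, 13, 14, 17 (A-positions 1,2,4,6,7,8,9,10,11,12, B-positions 3,4,5,6,8,9,10,11,12,13).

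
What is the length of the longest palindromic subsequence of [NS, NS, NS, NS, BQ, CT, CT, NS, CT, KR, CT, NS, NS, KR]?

One longest palindromic subsequence is NS NS CT CT NS CT CT NS NS (positions 3,4,6,7,8,9,11,12,13); it reads the same forward and backward, and the interval DP gives dp[1][14] = 9.

9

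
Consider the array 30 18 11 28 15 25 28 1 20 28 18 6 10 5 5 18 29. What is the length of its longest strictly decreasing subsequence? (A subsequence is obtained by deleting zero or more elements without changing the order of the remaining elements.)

Let dp[i] be the longest decreasing subsequence ending at position i. Then dp = [1, 2, 3, 2, 3, 3, 2, 4, 4, 2, 5, 6, 6, 7, 7, 5, 2].
The maximum is 7; one witness is 30, 28, 25, 20, 18, 6, 5 at positions 1,4,6,9,11,12,14.

7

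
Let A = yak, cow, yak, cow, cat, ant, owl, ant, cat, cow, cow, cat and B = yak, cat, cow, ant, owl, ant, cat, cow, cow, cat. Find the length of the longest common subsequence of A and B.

A longest common subsequence is yak, cow, ant, owl, ant, cat, cow, cow, cat (length 9); the LCS DP confirms no longer common subsequence exists.

9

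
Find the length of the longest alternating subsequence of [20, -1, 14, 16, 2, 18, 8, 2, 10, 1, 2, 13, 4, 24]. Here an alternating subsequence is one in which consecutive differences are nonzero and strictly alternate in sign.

Track the best alternating length ending on an up-step vs a down-step at each position: up/down = 1/1, 1/2, 3/2, 3/2, 3/4, 5/2, 5/6, 3/6, 7/6, 3/8, 9/8, 9/6, 9/10, 11/1.
The maximum over both is 11; one such subsequence is 20, -1, 14, 2, 18, 8, 10, 1, 13, 4, 24.

11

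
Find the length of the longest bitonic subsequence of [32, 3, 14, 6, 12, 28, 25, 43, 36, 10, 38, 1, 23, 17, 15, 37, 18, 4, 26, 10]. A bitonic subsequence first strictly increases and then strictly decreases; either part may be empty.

Let inc[i] be the LIS ending at i and dec[i] the longest strictly decreasing subsequence starting at i. inc = [1, 1, 2, 2, 3, 4, 4, 5, 5, 3, 6, 1, 4, 4, 4, 6, 5, 2, 6, 3], dec = [7, 2, 4, 2, 3, 6, 5, 6, 5, 2, 5, 1, 4, 3, 2, 3, 2, 1, 2, 1].
max_i inc[i]+dec[i]−1 = 10, with one witness 3, 6, 12, 28, 43, 38, 23, 17, 15, 10.

10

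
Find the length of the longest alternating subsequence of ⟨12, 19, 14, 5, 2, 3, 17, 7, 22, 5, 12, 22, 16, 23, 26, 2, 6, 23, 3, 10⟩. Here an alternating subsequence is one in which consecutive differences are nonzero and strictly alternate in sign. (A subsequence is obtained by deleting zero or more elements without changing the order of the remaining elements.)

14

A longest alternating subsequence is 12, 19, 14, 17, 7, 22, 5, 22, 16, 23, 2, 6, 3, 10 (positions 1,2,3,7,8,9,10,12,13,14,16,17,19,20); its 13 consecutive differences strictly alternate in sign, and length 14 is optimal.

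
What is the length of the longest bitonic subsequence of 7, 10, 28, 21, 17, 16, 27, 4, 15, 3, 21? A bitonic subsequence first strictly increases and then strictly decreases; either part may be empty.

Let inc[i] be the LIS ending at i and dec[i] the longest strictly decreasing subsequence starting at i. inc = [1, 2, 3, 3, 3, 3, 4, 1, 3, 1, 4], dec = [3, 3, 6, 5, 4, 3, 3, 2, 2, 1, 1].
max_i inc[i]+dec[i]−1 = 8, with one witness 7, 10, 28, 21, 17, 16, 15, 3.

8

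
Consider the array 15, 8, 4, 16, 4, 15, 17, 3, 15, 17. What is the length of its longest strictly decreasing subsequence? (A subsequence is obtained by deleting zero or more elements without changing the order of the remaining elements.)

Scanning left to right, the best length ending at each element is: 15→1, 8→2, 4→3, 16→1, 4→3, 15→2, 17→1, 3→4, 15→2, 17→1.
So the longest decreasing subsequence has length 4, e.g. 15, 8, 4, 3.

4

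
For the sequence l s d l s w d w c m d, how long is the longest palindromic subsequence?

5

One longest palindromic subsequence is dwdwd (positions 3,6,7,8,11); it reads the same forward and backward, and the interval DP gives dp[1][11] = 5.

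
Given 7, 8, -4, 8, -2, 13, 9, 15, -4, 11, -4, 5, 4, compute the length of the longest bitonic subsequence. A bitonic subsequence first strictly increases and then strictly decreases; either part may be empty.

Let inc[i] be the LIS ending at i and dec[i] the longest strictly decreasing subsequence starting at i. inc = [1, 2, 1, 2, 2, 3, 3, 4, 1, 4, 1, 3, 3], dec = [3, 3, 1, 3, 2, 4, 3, 4, 1, 3, 1, 2, 1].
max_i inc[i]+dec[i]−1 = 7, with one witness 7, 8, 13, 15, 11, 5, 4.

7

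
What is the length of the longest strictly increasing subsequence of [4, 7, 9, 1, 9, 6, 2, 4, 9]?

Scanning left to right, the best length ending at each element is: 4→1, 7→2, 9→3, 1→1, 9→3, 6→2, 2→2, 4→3, 9→4.
So the longest increasing subsequence has length 4, e.g. 1, 2, 4, 9.

4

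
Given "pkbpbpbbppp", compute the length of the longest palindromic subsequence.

8

One longest palindromic subsequence is pppbbppp (positions 1,4,6,7,8,9,10,11); it reads the same forward and backward, and the interval DP gives dp[1][11] = 8.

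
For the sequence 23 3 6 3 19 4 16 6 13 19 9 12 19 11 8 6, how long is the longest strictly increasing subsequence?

6

Scanning left to right, the best length ending at each element is: 23→1, 3→1, 6→2, 3→1, 19→3, 4→2, 16→3, 6→3, 13→4, 19→5, 9→4, 12→5, 19→6, 11→5, 8→4, 6→3.
So the longest increasing subsequence has length 6, e.g. 3, 4, 6, 9, 12, 19.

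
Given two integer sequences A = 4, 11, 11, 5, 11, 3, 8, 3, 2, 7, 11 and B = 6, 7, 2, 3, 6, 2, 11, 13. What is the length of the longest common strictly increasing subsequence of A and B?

2

A longest common strictly increasing subsequence is 7, 11 (length 2); it appears in order in both A and B, and no longer such subsequence exists.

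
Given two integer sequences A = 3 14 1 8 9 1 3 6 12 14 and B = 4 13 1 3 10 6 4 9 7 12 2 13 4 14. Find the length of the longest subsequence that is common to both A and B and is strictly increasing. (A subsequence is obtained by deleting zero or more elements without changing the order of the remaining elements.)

For each value that appears in both, track the longest common increasing run ending there.
The best achievable length is 5; one witness is 1, 3, 6, 12, 14 (A-positions 3,7,8,9,10, B-positions 3,4,6,10,14).

5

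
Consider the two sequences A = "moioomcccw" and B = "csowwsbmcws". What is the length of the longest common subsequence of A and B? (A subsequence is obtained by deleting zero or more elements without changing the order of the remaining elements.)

Backtracking the LCS table gives one alignment: o (A2,B3) → m (A6,B8) → c (A9,B9) → w (A10,B10).
So the longest common subsequence has length 4.

4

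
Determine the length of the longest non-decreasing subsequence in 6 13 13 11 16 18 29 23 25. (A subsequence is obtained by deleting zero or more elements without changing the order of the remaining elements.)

One longest non-decreasing subsequence is 6, 13, 13, 16, 18, 23, 25 (positions 1,2,3,5,6,8,9), of length 7; no longer one exists.

7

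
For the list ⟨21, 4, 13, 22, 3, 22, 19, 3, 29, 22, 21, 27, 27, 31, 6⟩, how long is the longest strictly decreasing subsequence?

Let dp[i] be the longest decreasing subsequence ending at position i. Then dp = [1, 2, 2, 1, 3, 1, 2, 3, 1, 2, 3, 2, 2, 1, 4].
The maximum is 4; one witness is 29, 22, 21, 6 at positions 9,10,11,15.

4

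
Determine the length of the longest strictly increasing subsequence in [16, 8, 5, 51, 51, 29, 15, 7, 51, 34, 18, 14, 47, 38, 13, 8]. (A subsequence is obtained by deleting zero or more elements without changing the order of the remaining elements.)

Let dp[i] be the longest increasing subsequence ending at position i. Then dp = [1, 1, 1, 2, 2, 2, 2, 2, 3, 3, 3, 3, 4, 4, 3, 3].
The maximum is 4; one witness is 16, 29, 34, 47 at positions 1,6,10,13.

4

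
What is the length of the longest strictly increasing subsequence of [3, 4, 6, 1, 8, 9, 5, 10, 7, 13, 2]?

One longest increasing subsequence is 3, 4, 6, 8, 9, 10, 13 (positions 1,2,3,5,6,8,10), of length 7; no longer one exists.

7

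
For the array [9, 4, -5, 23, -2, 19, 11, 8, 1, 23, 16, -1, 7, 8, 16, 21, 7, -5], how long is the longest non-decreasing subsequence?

Let dp[i] be the longest non-decreasing subsequence ending at position i. Then dp = [1, 1, 1, 2, 2, 3, 3, 3, 3, 4, 4, 3, 4, 5, 6, 7, 5, 2].
The maximum is 7; one witness is -5, -2, 1, 7, 8, 16, 21 at positions 3,5,9,13,14,15,16.

7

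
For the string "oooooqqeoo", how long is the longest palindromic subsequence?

7

One longest palindromic subsequence is ooooooo (positions 1,2,3,4,5,9,10); it reads the same forward and backward, and the interval DP gives dp[1][10] = 7.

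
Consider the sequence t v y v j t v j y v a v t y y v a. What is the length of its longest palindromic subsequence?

9

One longest palindromic subsequence is vyyvavyyv (positions 2,3,9,10,11,12,14,15,16); it reads the same forward and backward, and the interval DP gives dp[1][17] = 9.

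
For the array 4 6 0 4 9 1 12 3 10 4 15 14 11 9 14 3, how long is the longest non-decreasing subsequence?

6

One longest non-decreasing subsequence is 4, 6, 9, 12, 14, 14 (positions 1,2,5,7,12,15), of length 6; no longer one exists.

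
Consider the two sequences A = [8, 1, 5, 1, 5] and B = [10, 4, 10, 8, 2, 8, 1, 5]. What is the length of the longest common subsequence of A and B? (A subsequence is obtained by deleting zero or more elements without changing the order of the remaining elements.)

A longest common subsequence is 8, 1, 5 (length 3); the LCS DP confirms no longer common subsequence exists.

3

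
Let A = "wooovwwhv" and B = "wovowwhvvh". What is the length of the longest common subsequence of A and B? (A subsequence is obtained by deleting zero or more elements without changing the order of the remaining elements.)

A longest common subsequence is woowwhv (length 7); the LCS DP confirms no longer common subsequence exists.

7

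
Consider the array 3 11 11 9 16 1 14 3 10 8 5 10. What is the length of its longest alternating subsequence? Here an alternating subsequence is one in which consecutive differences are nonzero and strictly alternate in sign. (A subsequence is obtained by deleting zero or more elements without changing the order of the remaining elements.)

A longest alternating subsequence is 3, 11, 9, 16, 1, 14, 3, 10, 8, 10 (positions 1,2,4,5,6,7,8,9,10,12); its 9 consecutive differences strictly alternate in sign, and length 10 is optimal.

10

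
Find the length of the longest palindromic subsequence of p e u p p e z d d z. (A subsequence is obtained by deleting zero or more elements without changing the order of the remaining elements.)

One longest palindromic subsequence is zddz (positions 7,8,9,10); it reads the same forward and backward, and the interval DP gives dp[1][10] = 4.

4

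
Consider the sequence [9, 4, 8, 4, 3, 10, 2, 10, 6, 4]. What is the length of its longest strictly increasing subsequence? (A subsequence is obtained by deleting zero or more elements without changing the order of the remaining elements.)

3

Let dp[i] be the longest increasing subsequence ending at position i. Then dp = [1, 1, 2, 1, 1, 3, 1, 3, 2, 2].
The maximum is 3; one witness is 4, 8, 10 at positions 2,3,6.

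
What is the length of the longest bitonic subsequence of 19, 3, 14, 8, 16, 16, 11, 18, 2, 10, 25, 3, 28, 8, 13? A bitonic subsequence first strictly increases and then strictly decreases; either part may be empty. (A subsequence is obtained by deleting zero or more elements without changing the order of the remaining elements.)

7

One longest bitonic subsequence is 3, 14, 16, 18, 25, 28, 13 (positions 2,3,5,8,11,13,15): it rises to 28 then falls. Length 7 is optimal.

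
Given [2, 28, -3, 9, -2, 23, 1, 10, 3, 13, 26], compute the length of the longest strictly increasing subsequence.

6

Let dp[i] be the longest increasing subsequence ending at position i. Then dp = [1, 2, 1, 2, 2, 3, 3, 4, 4, 5, 6].
The maximum is 6; one witness is -3, -2, 1, 10, 13, 26 at positions 3,5,7,8,10,11.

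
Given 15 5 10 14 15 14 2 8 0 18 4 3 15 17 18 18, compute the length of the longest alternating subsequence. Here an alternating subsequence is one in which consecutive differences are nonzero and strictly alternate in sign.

Track the best alternating length ending on an up-step vs a down-step at each position: up/down = 1/1, 1/2, 3/2, 3/2, 3/1, 3/4, 1/4, 5/4, 1/6, 7/1, 7/8, 7/8, 9/8, 9/8, 9/1, 9/1.
The maximum over both is 9; one such subsequence is 15, 5, 10, 2, 8, 0, 18, 4, 15.

9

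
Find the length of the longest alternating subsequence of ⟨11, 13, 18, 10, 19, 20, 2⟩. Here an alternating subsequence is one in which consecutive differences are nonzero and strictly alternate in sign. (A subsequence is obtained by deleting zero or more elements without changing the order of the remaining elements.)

5

Track the best alternating length ending on an up-step vs a down-step at each position: up/down = 1/1, 2/1, 2/1, 1/3, 4/1, 4/1, 1/5.
The maximum over both is 5; one such subsequence is 11, 13, 10, 19, 2.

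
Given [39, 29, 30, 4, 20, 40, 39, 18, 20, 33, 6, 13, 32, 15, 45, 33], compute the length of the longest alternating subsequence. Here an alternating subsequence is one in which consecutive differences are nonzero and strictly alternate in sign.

Track the best alternating length ending on an up-step vs a down-step at each position: up/down = 1/1, 1/2, 3/2, 1/4, 5/4, 5/1, 5/6, 5/6, 7/6, 7/6, 5/8, 9/8, 9/8, 9/10, 11/1, 11/12.
The maximum over both is 12; one such subsequence is 39, 29, 30, 4, 20, 18, 20, 6, 32, 15, 45, 33.

12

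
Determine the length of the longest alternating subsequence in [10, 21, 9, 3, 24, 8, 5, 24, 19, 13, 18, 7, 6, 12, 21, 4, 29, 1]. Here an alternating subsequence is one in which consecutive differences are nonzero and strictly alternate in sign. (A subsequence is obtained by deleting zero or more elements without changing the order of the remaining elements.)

13

A longest alternating subsequence is 10, 21, 9, 24, 8, 24, 13, 18, 7, 12, 4, 29, 1 (positions 1,2,3,5,6,8,10,11,12,14,16,17,18); its 12 consecutive differences strictly alternate in sign, and length 13 is optimal.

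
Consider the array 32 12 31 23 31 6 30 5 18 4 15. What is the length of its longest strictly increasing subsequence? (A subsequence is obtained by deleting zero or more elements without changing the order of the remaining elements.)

Let dp[i] be the longest increasing subsequence ending at position i. Then dp = [1, 1, 2, 2, 3, 1, 3, 1, 2, 1, 2].
The maximum is 3; one witness is 12, 23, 31 at positions 2,4,5.

3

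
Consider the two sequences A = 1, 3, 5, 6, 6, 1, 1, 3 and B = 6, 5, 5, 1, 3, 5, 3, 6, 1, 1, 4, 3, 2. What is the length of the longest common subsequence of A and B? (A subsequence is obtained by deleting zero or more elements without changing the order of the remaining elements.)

Backtracking the LCS table gives one alignment: 1 (A1,B4) → 3 (A2,B5) → 5 (A3,B6) → 6 (A5,B8) → 1 (A6,B9) → 1 (A7,B10) → 3 (A8,B12).
So the longest common subsequence has length 7.

7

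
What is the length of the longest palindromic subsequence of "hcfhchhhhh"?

Using dp[i][j] = 2 + dp[i+1][j−1] if the ends match, else max(dp[i+1][j], dp[i][j−1]):
dp[1][10] = 7. A witness is hhhhhhh at positions 1,4,6,7,8,9,10.

7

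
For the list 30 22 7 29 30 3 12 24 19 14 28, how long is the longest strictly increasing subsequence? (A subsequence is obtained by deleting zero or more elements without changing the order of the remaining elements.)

One longest increasing subsequence is 7, 12, 24, 28 (positions 3,7,8,11), of length 4; no longer one exists.

4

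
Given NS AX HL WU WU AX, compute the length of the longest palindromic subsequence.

4

Using dp[i][j] = 2 + dp[i+1][j−1] if the ends match, else max(dp[i+1][j], dp[i][j−1]):
dp[1][6] = 4. A witness is AX WU WU AX at positions 2,4,5,6.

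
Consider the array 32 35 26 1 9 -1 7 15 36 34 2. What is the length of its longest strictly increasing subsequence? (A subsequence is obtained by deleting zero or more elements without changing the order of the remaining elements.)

4

One longest increasing subsequence is 1, 9, 15, 36 (positions 4,5,8,9), of length 4; no longer one exists.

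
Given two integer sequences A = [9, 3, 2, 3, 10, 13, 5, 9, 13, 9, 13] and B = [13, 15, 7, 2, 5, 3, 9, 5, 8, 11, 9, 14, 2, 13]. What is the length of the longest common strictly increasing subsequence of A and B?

5

For each value that appears in both, track the longest common increasing run ending there.
The best achievable length is 5; one witness is 2, 3, 5, 9, 13 (A-positions 3,4,7,8,9, B-positions 4,6,8,11,14).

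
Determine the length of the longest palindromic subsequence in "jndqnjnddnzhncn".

Using dp[i][j] = 2 + dp[i+1][j−1] if the ends match, else max(dp[i+1][j], dp[i][j−1]):
dp[1][15] = 8. A witness is nnnddnnn at positions 2,5,7,8,9,10,13,15.

8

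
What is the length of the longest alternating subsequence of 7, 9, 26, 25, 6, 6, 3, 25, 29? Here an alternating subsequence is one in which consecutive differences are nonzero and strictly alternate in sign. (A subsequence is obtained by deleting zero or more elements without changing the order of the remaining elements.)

Track the best alternating length ending on an up-step vs a down-step at each position: up/down = 1/1, 2/1, 2/1, 2/3, 1/3, 1/3, 1/3, 4/3, 4/1.
The maximum over both is 4; one such subsequence is 7, 9, 6, 25.

4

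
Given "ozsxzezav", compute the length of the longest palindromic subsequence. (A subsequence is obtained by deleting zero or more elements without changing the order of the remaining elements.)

Using dp[i][j] = 2 + dp[i+1][j−1] if the ends match, else max(dp[i+1][j], dp[i][j−1]):
dp[1][9] = 3. A witness is zez at positions 5,6,7.

3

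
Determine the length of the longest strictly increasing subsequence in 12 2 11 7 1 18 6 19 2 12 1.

Scanning left to right, the best length ending at each element is: 12→1, 2→1, 11→2, 7→2, 1→1, 18→3, 6→2, 19→4, 2→2, 12→3, 1→1.
So the longest increasing subsequence has length 4, e.g. 2, 11, 18, 19.

4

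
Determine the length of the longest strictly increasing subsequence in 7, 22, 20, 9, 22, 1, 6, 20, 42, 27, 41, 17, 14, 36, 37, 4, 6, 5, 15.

Let dp[i] be the longest increasing subsequence ending at position i. Then dp = [1, 2, 2, 2, 3, 1, 2, 3, 4, 4, 5, 3, 3, 5, 6, 2, 3, 3, 4].
The maximum is 6; one witness is 7, 20, 22, 27, 36, 37 at positions 1,3,5,10,14,15.

6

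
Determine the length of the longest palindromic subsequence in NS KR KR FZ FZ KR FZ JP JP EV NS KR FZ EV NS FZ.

One longest palindromic subsequence is FZ FZ KR JP JP KR FZ FZ (positions 4,5,6,8,9,12,13,16); it reads the same forward and backward, and the interval DP gives dp[1][16] = 8.

8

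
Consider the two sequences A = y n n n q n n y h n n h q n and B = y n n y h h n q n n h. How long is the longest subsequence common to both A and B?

8

Backtracking the LCS table gives one alignment: y (A1,B1) → n (A2,B2) → n (A3,B3) → n (A4,B7) → q (A5,B8) → n (A10,B9) → n (A11,B10) → h (A12,B11).
So the longest common subsequence has length 8.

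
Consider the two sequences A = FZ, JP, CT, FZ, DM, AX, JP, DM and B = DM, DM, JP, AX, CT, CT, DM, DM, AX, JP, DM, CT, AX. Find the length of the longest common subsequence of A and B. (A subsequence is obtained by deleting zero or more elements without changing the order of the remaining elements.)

6

Backtracking the LCS table gives one alignment: JP (A2,B3) → CT (A3,B6) → DM (A5,B8) → AX (A6,B9) → JP (A7,B10) → DM (A8,B11).
So the longest common subsequence has length 6.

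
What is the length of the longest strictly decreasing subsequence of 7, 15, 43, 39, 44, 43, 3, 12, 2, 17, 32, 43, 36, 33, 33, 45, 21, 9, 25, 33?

6

One longest decreasing subsequence is 43, 39, 36, 33, 21, 9 (positions 3,4,13,14,17,18), of length 6; no longer one exists.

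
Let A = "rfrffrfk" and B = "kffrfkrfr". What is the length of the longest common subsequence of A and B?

A longest common subsequence is rfrfr (length 5); the LCS DP confirms no longer common subsequence exists.

5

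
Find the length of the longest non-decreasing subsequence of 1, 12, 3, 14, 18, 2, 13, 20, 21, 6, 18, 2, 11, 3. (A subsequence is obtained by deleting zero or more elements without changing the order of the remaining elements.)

Scanning left to right, the best length ending at each element is: 1→1, 12→2, 3→2, 14→3, 18→4, 2→2, 13→3, 20→5, 21→6, 6→3, 18→5, 2→3, 11→4, 3→4.
So the longest non-decreasing subsequence has length 6, e.g. 1, 12, 14, 18, 20, 21.

6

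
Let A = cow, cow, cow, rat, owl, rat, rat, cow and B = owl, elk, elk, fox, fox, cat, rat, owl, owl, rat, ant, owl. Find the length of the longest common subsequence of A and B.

A longest common subsequence is rat, owl, rat (length 3); the LCS DP confirms no longer common subsequence exists.

3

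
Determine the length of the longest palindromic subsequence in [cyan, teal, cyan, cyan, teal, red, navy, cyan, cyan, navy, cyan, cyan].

Using dp[i][j] = 2 + dp[i+1][j−1] if the ends match, else max(dp[i+1][j], dp[i][j−1]):
dp[1][12] = 8. A witness is cyan cyan navy cyan cyan navy cyan cyan at positions 1,3,7,8,9,10,11,12.

8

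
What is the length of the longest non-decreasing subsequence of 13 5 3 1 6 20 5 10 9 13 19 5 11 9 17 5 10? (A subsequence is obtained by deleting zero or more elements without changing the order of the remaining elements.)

Let dp[i] be the longest non-decreasing subsequence ending at position i. Then dp = [1, 1, 1, 1, 2, 3, 2, 3, 3, 4, 5, 3, 4, 4, 5, 4, 5].
The maximum is 5; one witness is 5, 6, 10, 13, 19 at positions 2,5,8,10,11.

5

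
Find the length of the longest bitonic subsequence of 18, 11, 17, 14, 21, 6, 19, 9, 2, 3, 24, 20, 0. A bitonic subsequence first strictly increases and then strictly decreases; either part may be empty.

7

One longest bitonic subsequence is 11, 17, 21, 19, 9, 3, 0 (positions 2,3,5,7,8,10,13): it rises to 21 then falls. Length 7 is optimal.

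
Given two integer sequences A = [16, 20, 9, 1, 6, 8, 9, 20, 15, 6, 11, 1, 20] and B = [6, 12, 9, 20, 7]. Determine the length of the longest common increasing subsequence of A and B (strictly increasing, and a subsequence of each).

3

A longest common strictly increasing subsequence is 6, 9, 20 (length 3); it appears in order in both A and B, and no longer such subsequence exists.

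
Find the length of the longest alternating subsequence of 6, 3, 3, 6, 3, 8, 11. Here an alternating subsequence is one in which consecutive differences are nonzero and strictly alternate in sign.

5

Track the best alternating length ending on an up-step vs a down-step at each position: up/down = 1/1, 1/2, 1/2, 3/1, 1/4, 5/1, 5/1.
The maximum over both is 5; one such subsequence is 6, 3, 6, 3, 8.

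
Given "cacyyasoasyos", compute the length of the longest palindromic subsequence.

Using dp[i][j] = 2 + dp[i+1][j−1] if the ends match, else max(dp[i+1][j], dp[i][j−1]):
dp[1][13] = 5. A witness is soyos at positions 7,8,11,12,13.

5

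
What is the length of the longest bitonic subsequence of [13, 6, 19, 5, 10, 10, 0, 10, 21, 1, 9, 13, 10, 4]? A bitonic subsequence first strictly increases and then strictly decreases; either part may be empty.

6

Let inc[i] be the LIS ending at i and dec[i] the longest strictly decreasing subsequence starting at i. inc = [1, 1, 2, 1, 2, 2, 1, 2, 3, 2, 3, 4, 4, 3], dec = [4, 3, 4, 2, 3, 3, 1, 3, 4, 1, 2, 3, 2, 1].
max_i inc[i]+dec[i]−1 = 6, with one witness 13, 19, 21, 13, 10, 4.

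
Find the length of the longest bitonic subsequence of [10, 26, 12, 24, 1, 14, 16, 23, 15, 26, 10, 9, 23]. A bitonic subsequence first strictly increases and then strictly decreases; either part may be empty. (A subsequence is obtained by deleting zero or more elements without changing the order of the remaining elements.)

One longest bitonic subsequence is 10, 12, 14, 16, 23, 15, 10, 9 (positions 1,3,6,7,8,9,11,12): it rises to 23 then falls. Length 8 is optimal.

8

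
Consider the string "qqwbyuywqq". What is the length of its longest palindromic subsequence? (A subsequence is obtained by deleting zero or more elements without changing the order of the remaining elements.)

One longest palindromic subsequence is qqwyuywqq (positions 1,2,3,5,6,7,8,9,10); it reads the same forward and backward, and the interval DP gives dp[1][10] = 9.

9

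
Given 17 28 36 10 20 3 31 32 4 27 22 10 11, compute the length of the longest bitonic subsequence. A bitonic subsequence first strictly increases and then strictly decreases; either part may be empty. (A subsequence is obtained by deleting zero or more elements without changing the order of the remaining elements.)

7

One longest bitonic subsequence is 17, 28, 36, 32, 27, 22, 11 (positions 1,2,3,8,10,11,13): it rises to 36 then falls. Length 7 is optimal.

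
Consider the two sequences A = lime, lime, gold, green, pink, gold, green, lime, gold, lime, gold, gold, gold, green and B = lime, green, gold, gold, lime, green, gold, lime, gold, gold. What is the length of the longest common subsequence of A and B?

Backtracking the LCS table gives one alignment: lime (A1,B1) → gold (A3,B3) → gold (A6,B4) → green (A7,B6) → gold (A9,B7) → lime (A10,B8) → gold (A12,B9) → gold (A13,B10).
So the longest common subsequence has length 8.

8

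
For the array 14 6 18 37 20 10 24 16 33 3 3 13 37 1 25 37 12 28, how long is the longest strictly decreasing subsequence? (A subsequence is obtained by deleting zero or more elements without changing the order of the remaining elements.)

5

One longest decreasing subsequence is 37, 20, 10, 3, 1 (positions 4,5,6,10,14), of length 5; no longer one exists.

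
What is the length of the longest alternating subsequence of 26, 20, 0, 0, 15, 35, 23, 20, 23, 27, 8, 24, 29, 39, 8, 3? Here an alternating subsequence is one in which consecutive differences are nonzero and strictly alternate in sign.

8

A longest alternating subsequence is 26, 20, 35, 20, 23, 8, 24, 8 (positions 1,2,6,8,9,11,12,15); its 7 consecutive differences strictly alternate in sign, and length 8 is optimal.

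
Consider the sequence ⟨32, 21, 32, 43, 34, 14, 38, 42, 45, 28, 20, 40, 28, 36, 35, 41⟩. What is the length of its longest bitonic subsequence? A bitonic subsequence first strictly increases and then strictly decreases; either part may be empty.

9

Let inc[i] be the LIS ending at i and dec[i] the longest strictly decreasing subsequence starting at i. inc = [1, 1, 2, 3, 3, 1, 4, 5, 6, 2, 2, 5, 3, 4, 4, 6], dec = [3, 2, 3, 5, 3, 1, 3, 4, 4, 2, 1, 3, 1, 2, 1, 1].
max_i inc[i]+dec[i]−1 = 9, with one witness 21, 32, 34, 38, 42, 45, 40, 36, 35.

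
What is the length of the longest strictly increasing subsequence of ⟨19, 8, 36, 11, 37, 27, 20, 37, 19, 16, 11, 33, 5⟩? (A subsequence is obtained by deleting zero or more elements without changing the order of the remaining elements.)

4

One longest increasing subsequence is 8, 11, 27, 37 (positions 2,4,6,8), of length 4; no longer one exists.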